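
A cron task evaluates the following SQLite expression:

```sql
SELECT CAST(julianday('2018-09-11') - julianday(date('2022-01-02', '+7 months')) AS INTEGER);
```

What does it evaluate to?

-1421

Adding +7 months to 2022-01-02 gives 2022-08-02.
19 days remain in September 2018 after the 11th (30 − 11).
Full months from October 2018 through July 2022 contribute their day counts.
Then 2 days into August 2022.
Total: 19 + 31 + 30 + 31 + 31 + 28 + 31 + 30 + 31 + 30 + 31 + 31 + 30 + 31 + 30 + 31 + 31 + 29 + 31 + 30 + 31 + 30 + 31 + 31 + 30 + 31 + 30 + 31 + 31 + 28 + 31 + 30 + 31 + 30 + 31 + 31 + 30 + 31 + 30 + 31 + 31 + 28 + 31 + 30 + 31 + 30 + 31 + 2 = 1421.
The subtraction is earlier − later, so the result is −1421 → -1421.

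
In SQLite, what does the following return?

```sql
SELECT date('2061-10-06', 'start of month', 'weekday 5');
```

2061-10-07

`start of month` rewinds 2061-10-06 to 2061-10-01.
`weekday 5` advances to the next Friday; 2061-10-01 is a Saturday, so it moves forward to 2061-10-07.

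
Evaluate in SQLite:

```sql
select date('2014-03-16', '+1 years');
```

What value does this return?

Adding +1 year to 2014-03-16 gives 2015-03-16.

2015-03-16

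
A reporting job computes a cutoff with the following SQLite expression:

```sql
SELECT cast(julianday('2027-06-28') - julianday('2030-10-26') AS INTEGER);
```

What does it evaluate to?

2 days remain in June 2027 after the 28th (30 − 28).
Full months from July 2027 through September 2030 contribute their day counts.
Then 26 days into October 2030.
Total: 2 + 31 + 31 + 30 + 31 + 30 + 31 + 31 + 29 + 31 + 30 + 31 + 30 + 31 + 31 + 30 + 31 + 30 + 31 + 31 + 28 + 31 + 30 + 31 + 30 + 31 + 31 + 30 + 31 + 30 + 31 + 31 + 28 + 31 + 30 + 31 + 30 + 31 + 31 + 30 + 26 = 1216.
The subtraction is earlier − later, so the result is −1216 → -1216.

-1216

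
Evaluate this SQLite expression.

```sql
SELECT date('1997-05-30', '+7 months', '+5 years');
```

2002-12-30

Adding +7 months to 1997-05-30 gives 1997-12-30.
Adding +5 years to 1997-12-30 gives 2002-12-30.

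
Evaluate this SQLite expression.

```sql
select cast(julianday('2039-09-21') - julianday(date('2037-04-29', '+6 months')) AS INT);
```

Adding +6 months to 2037-04-29 gives 2037-10-29.
2 days remain in October 2037 after the 29th (31 − 29).
Full months from November 2037 through August 2039 contribute their day counts.
Then 21 days into September 2039.
Total: 2 + 30 + 31 + 31 + 28 + 31 + 30 + 31 + 30 + 31 + 31 + 30 + 31 + 30 + 31 + 31 + 28 + 31 + 30 + 31 + 30 + 31 + 31 + 21 = 692.

692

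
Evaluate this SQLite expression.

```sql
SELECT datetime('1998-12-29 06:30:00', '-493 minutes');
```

1998-12-28 22:17:00

493 minutes = 8h 13m; -493 minutes from 1998-12-29 06:30:00 is 1998-12-28 22:17:00 (crosses midnight).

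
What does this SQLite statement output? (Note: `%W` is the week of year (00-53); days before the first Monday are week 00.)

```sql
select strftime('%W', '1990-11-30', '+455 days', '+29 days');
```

First apply '+455 days', '+29 days': 1990-11-30 → 1992-03-28.
1992-03-28 is a Saturday. SQLite's %W counts Mondays since the year started; the result is 12.

12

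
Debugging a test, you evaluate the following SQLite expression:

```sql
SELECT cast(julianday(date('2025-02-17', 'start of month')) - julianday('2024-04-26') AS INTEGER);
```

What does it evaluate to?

281

`start of month` rewinds 2025-02-17 to 2025-02-01.
4 days remain in April 2024 after the 26th (30 − 26).
Full months from May 2024 through January 2025 contribute their day counts.
Then 1 day into February 2025.
Total: 4 + 31 + 30 + 31 + 31 + 30 + 31 + 30 + 31 + 31 + 1 = 281.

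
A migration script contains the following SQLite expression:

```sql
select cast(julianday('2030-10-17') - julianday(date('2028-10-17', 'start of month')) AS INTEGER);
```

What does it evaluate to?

746

`start of month` rewinds 2028-10-17 to 2028-10-01.
30 days remain in October 2028 after the 1st (31 − 1).
Full months from November 2028 through September 2030 contribute their day counts.
Then 17 days into October 2030.
Total: 30 + 30 + 31 + 31 + 28 + 31 + 30 + 31 + 30 + 31 + 31 + 30 + 31 + 30 + 31 + 31 + 28 + 31 + 30 + 31 + 30 + 31 + 31 + 30 + 17 = 746.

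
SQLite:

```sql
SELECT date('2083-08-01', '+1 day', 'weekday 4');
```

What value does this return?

2083-08-05

Advancing 1 more day within August lands on 2083-08-02.
`weekday 4` advances to the next Thursday; 2083-08-02 is a Monday, so it moves forward to 2083-08-05.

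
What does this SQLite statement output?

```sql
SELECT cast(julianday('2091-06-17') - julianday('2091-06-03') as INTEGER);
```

Both dates are in June 2091: 17 − 3 = 14.

14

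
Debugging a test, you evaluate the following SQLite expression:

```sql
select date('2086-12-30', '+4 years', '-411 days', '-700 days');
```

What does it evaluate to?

2087-12-15

Adding +4 years to 2086-12-30 gives 2090-12-30.
Applying '-411 days' to 2090-12-30: counting 411 days back gives 2089-11-14.
Applying '-700 days' to 2089-11-14: counting 700 days back gives 2087-12-15.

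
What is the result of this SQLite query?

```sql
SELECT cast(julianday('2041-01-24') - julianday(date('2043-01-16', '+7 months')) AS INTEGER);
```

Adding +7 months to 2043-01-16 gives 2043-08-16.
7 days remain in January 2041 after the 24th (31 − 24).
Full months from February 2041 through July 2043 contribute their day counts.
Then 16 days into August 2043.
Total: 7 + 28 + 31 + 30 + 31 + 30 + 31 + 31 + 30 + 31 + 30 + 31 + 31 + 28 + 31 + 30 + 31 + 30 + 31 + 31 + 30 + 31 + 30 + 31 + 31 + 28 + 31 + 30 + 31 + 30 + 31 + 16 = 934.
The subtraction is earlier − later, so the result is −934 → -934.

-934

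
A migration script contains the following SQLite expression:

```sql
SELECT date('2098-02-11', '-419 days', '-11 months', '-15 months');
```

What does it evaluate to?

2094-10-19

Applying '-419 days' to 2098-02-11: counting 419 days back gives 2096-12-19.
Adding -11 months to 2096-12-19 gives 2096-01-19.
Adding -15 months to 2096-01-19 gives 2094-10-19.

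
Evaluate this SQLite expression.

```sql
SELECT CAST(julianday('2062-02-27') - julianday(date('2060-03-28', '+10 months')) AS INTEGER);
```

395

Adding +10 months to 2060-03-28 gives 2061-01-28.
3 days remain in January 2061 after the 28th (31 − 28).
Full months from February 2061 through January 2062 contribute their day counts.
Then 27 days into February 2062.
Total: 3 + 28 + 31 + 30 + 31 + 30 + 31 + 31 + 30 + 31 + 30 + 31 + 31 + 27 = 395.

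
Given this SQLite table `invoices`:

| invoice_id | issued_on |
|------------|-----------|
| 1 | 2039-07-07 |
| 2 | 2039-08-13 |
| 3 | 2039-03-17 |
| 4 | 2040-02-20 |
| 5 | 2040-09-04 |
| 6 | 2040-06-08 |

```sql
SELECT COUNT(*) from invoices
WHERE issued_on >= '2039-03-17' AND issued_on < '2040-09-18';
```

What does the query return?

Rows in [2039-03-17, 2040-09-18): 2039-07-07, 2039-08-13, 2039-03-17, 2040-02-20, 2040-09-04, 2040-06-08 → 6 rows.

6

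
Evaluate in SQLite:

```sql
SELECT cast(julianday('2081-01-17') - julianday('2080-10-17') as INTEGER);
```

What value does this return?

14 days remain in October 2080 after the 17th (31 − 17).
November 2080: 30 days.
December 2080: 31 days.
Then 17 days into January 2081.
Total: 14 + 30 + 31 + 17 = 92.

92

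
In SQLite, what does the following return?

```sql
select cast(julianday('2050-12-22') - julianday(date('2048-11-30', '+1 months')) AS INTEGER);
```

722

Adding +1 month to 2048-11-30 gives 2048-12-30.
1 day remains in December 2048 after the 30th (31 − 30).
Full months from January 2049 through November 2050 contribute their day counts.
Then 22 days into December 2050.
Total: 1 + 31 + 28 + 31 + 30 + 31 + 30 + 31 + 31 + 30 + 31 + 30 + 31 + 31 + 28 + 31 + 30 + 31 + 30 + 31 + 31 + 30 + 31 + 30 + 22 = 722.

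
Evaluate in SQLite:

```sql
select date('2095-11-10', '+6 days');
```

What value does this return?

2095-11-16

Advancing 6 more days within November lands on 2095-11-16.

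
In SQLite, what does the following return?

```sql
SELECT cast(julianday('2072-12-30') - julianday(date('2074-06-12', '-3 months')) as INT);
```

-437

Adding -3 months to 2074-06-12 gives 2074-03-12.
1 day remains in December 2072 after the 30th (31 − 30).
Full months from January 2073 through February 2074 contribute their day counts.
Then 12 days into March 2074.
Total: 1 + 31 + 28 + 31 + 30 + 31 + 30 + 31 + 31 + 30 + 31 + 30 + 31 + 31 + 28 + 12 = 437.
The subtraction is earlier − later, so the result is −437 → -437.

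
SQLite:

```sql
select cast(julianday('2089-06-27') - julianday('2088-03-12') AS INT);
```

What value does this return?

472

19 days remain in March 2088 after the 12th (31 − 12).
Full months from April 2088 through May 2089 contribute their day counts.
Then 27 days into June 2089.
Total: 19 + 30 + 31 + 30 + 31 + 31 + 30 + 31 + 30 + 31 + 31 + 28 + 31 + 30 + 31 + 27 = 472.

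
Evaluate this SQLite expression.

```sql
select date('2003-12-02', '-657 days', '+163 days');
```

Applying '-657 days' to 2003-12-02: counting 657 days back gives 2002-02-13.
Applying '+163 days' to 2002-02-13: counting 163 days forward gives 2002-07-26.

2002-07-26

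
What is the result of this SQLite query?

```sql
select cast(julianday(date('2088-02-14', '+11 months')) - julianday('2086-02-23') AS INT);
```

1056

Adding +11 months to 2088-02-14 gives 2089-01-14.
5 days remain in February 2086 after the 23rd (28 − 23).
Full months from March 2086 through December 2088 contribute their day counts.
Then 14 days into January 2089.
Total: 5 + 31 + 30 + 31 + 30 + 31 + 31 + 30 + 31 + 30 + 31 + 31 + 28 + 31 + 30 + 31 + 30 + 31 + 31 + 30 + 31 + 30 + 31 + 31 + 29 + 31 + 30 + 31 + 30 + 31 + 31 + 30 + 31 + 30 + 31 + 14 = 1056.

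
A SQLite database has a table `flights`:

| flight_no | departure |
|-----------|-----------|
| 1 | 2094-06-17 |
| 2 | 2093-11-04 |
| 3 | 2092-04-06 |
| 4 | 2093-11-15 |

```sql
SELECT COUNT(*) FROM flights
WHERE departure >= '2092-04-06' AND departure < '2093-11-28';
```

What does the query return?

3

Rows in [2092-04-06, 2093-11-28): 2093-11-04, 2092-04-06, 2093-11-15 → 3 rows.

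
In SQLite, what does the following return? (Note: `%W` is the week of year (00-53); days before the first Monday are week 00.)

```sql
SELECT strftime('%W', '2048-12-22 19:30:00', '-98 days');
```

First apply '-98 days': 2048-12-22 19:30:00 → 2048-09-15 19:30:00.
2048-09-15 is a Tuesday. SQLite's %W counts Mondays since the year started; the result is 37.

37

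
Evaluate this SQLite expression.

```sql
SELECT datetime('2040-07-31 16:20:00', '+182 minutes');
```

2040-07-31 19:22:00

182 minutes = 3h 2m; +182 minutes from 2040-07-31 16:20:00 is 2040-07-31 19:22:00.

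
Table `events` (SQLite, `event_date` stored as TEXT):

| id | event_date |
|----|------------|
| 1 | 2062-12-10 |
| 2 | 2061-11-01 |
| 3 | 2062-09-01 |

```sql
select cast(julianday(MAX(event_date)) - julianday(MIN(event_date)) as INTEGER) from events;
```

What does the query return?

MIN = 2061-11-01, MAX = 2062-12-10.
29 days remain in November 2061 after the 1st (30 − 1).
Full months from December 2061 through November 2062 contribute their day counts.
Then 10 days into December 2062.
Total: 29 + 31 + 31 + 28 + 31 + 30 + 31 + 30 + 31 + 31 + 30 + 31 + 30 + 10 = 404.

404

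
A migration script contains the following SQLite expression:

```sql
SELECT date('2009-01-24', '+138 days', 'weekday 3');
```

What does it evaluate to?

2009-06-17

Applying '+138 days' to 2009-01-24: counting 138 days forward gives 2009-06-11.
`weekday 3` advances to the next Wednesday; 2009-06-11 is a Thursday, so it moves forward to 2009-06-17.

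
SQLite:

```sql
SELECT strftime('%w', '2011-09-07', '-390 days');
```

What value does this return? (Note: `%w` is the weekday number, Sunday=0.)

5

First apply '-390 days': 2011-09-07 → 2010-08-13.
2010-08-13 is a Friday; with Sunday=0 that is 5.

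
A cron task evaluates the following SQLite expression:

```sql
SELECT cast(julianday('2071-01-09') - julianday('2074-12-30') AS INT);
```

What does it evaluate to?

22 days remain in January 2071 after the 9th (31 − 9).
Full months from February 2071 through November 2074 contribute their day counts.
Then 30 days into December 2074.
Total: 22 + 28 + 31 + 30 + 31 + 30 + 31 + 31 + 30 + 31 + 30 + 31 + 31 + 29 + 31 + 30 + 31 + 30 + 31 + 31 + 30 + 31 + 30 + 31 + 31 + 28 + 31 + 30 + 31 + 30 + 31 + 31 + 30 + 31 + 30 + 31 + 31 + 28 + 31 + 30 + 31 + 30 + 31 + 31 + 30 + 31 + 30 + 30 = 1451.
The subtraction is earlier − later, so the result is −1451 → -1451.

-1451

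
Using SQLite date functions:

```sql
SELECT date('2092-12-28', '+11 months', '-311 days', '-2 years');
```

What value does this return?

2091-01-21

Adding +11 months to 2092-12-28 gives 2093-11-28.
Applying '-311 days' to 2093-11-28: counting 311 days back gives 2093-01-21.
Adding -2 years to 2093-01-21 gives 2091-01-21.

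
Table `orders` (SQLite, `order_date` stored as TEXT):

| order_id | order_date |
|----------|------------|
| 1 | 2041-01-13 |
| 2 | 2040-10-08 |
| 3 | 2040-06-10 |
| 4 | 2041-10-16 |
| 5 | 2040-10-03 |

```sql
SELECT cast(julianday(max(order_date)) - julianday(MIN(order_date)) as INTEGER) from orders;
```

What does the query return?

493

MIN = 2040-06-10, MAX = 2041-10-16.
20 days remain in June 2040 after the 10th (30 − 10).
Full months from July 2040 through September 2041 contribute their day counts.
Then 16 days into October 2041.
Total: 20 + 31 + 31 + 30 + 31 + 30 + 31 + 31 + 28 + 31 + 30 + 31 + 30 + 31 + 31 + 30 + 16 = 493.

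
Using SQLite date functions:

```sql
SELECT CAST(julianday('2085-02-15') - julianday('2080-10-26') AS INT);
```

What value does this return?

1573

5 days remain in October 2080 after the 26th (31 − 26).
Full months from November 2080 through January 2085 contribute their day counts.
Then 15 days into February 2085.
Total: 5 + 30 + 31 + 31 + 28 + 31 + 30 + 31 + 30 + 31 + 31 + 30 + 31 + 30 + 31 + 31 + 28 + 31 + 30 + 31 + 30 + 31 + 31 + 30 + 31 + 30 + 31 + 31 + 28 + 31 + 30 + 31 + 30 + 31 + 31 + 30 + 31 + 30 + 31 + 31 + 29 + 31 + 30 + 31 + 30 + 31 + 31 + 30 + 31 + 30 + 31 + 31 + 15 = 1573.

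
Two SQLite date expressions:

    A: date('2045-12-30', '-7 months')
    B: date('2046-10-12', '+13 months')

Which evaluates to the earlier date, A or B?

A = 2045-05-30.
B = 2047-11-12.
A is earlier.

A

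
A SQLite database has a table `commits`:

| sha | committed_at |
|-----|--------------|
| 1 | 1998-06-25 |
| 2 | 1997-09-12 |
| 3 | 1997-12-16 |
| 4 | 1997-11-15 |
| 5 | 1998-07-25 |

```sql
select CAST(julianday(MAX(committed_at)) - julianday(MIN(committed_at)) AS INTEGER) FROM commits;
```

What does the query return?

316

MIN = 1997-09-12, MAX = 1998-07-25.
18 days remain in September 1997 after the 12th (30 − 12).
Full months from October 1997 through June 1998 contribute their day counts.
Then 25 days into July 1998.
Total: 18 + 31 + 30 + 31 + 31 + 28 + 31 + 30 + 31 + 30 + 25 = 316.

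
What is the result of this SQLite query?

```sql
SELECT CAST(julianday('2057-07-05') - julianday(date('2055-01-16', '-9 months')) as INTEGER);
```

Adding -9 months to 2055-01-16 gives 2054-04-16.
14 days remain in April 2054 after the 16th (30 − 16).
Full months from May 2054 through June 2057 contribute their day counts.
Then 5 days into July 2057.
Total: 14 + 31 + 30 + 31 + 31 + 30 + 31 + 30 + 31 + 31 + 28 + 31 + 30 + 31 + 30 + 31 + 31 + 30 + 31 + 30 + 31 + 31 + 29 + 31 + 30 + 31 + 30 + 31 + 31 + 30 + 31 + 30 + 31 + 31 + 28 + 31 + 30 + 31 + 30 + 5 = 1176.

1176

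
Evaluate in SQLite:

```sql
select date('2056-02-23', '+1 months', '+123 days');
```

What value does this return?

2056-07-24

Adding +1 month to 2056-02-23 gives 2056-03-23.
Applying '+123 days' to 2056-03-23: counting 123 days forward gives 2056-07-24.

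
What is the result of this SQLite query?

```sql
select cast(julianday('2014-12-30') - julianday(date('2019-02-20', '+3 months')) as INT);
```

-1602

Adding +3 months to 2019-02-20 gives 2019-05-20.
1 day remains in December 2014 after the 30th (31 − 30).
Full months from January 2015 through April 2019 contribute their day counts.
Then 20 days into May 2019.
Total: 1 + 31 + 28 + 31 + 30 + 31 + 30 + 31 + 31 + 30 + 31 + 30 + 31 + 31 + 29 + 31 + 30 + 31 + 30 + 31 + 31 + 30 + 31 + 30 + 31 + 31 + 28 + 31 + 30 + 31 + 30 + 31 + 31 + 30 + 31 + 30 + 31 + 31 + 28 + 31 + 30 + 31 + 30 + 31 + 31 + 30 + 31 + 30 + 31 + 31 + 28 + 31 + 30 + 20 = 1602.
The subtraction is earlier − later, so the result is −1602 → -1602.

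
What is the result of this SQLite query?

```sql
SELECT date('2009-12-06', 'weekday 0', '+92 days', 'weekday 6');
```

`weekday 0` advances to the next Sunday; 2009-12-06 is already a Sunday, so it stays at 2009-12-06.
Applying '+92 days' to 2009-12-06: counting 92 days forward gives 2010-03-08.
`weekday 6` advances to the next Saturday; 2010-03-08 is a Monday, so it moves forward to 2010-03-13.

2010-03-13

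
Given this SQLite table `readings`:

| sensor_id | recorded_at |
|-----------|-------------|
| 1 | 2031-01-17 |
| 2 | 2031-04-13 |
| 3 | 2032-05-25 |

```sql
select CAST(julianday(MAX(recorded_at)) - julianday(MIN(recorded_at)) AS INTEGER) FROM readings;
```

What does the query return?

494

MIN = 2031-01-17, MAX = 2032-05-25.
14 days remain in January 2031 after the 17th (31 − 17).
Full months from February 2031 through April 2032 contribute their day counts.
Then 25 days into May 2032.
Total: 14 + 28 + 31 + 30 + 31 + 30 + 31 + 31 + 30 + 31 + 30 + 31 + 31 + 29 + 31 + 30 + 25 = 494.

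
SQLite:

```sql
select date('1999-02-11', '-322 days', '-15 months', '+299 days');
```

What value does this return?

1997-10-21

Applying '-322 days' to 1999-02-11: counting 322 days back gives 1998-03-26.
Adding -15 months to 1998-03-26 gives 1996-12-26.
Applying '+299 days' to 1996-12-26: counting 299 days forward gives 1997-10-21.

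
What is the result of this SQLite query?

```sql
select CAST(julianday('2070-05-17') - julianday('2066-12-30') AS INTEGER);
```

1 day remains in December 2066 after the 30th (31 − 30).
Full months from January 2067 through April 2070 contribute their day counts.
Then 17 days into May 2070.
Total: 1 + 31 + 28 + 31 + 30 + 31 + 30 + 31 + 31 + 30 + 31 + 30 + 31 + 31 + 29 + 31 + 30 + 31 + 30 + 31 + 31 + 30 + 31 + 30 + 31 + 31 + 28 + 31 + 30 + 31 + 30 + 31 + 31 + 30 + 31 + 30 + 31 + 31 + 28 + 31 + 30 + 17 = 1234.

1234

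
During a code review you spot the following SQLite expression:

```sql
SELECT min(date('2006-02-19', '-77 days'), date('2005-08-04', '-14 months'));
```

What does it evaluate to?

2004-06-04

date('2006-02-19', '-77 days') → 2005-12-04.
date('2005-08-04', '-14 months') → 2004-06-04.
Earlier of the two is 2004-06-04.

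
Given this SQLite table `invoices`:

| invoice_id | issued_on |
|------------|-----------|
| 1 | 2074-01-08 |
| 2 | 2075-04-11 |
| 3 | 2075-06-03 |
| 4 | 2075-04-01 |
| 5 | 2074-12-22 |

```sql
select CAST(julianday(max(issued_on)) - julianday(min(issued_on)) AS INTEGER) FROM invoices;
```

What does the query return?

511

MIN = 2074-01-08, MAX = 2075-06-03.
23 days remain in January 2074 after the 8th (31 − 8).
Full months from February 2074 through May 2075 contribute their day counts.
Then 3 days into June 2075.
Total: 23 + 28 + 31 + 30 + 31 + 30 + 31 + 31 + 30 + 31 + 30 + 31 + 31 + 28 + 31 + 30 + 31 + 3 = 511.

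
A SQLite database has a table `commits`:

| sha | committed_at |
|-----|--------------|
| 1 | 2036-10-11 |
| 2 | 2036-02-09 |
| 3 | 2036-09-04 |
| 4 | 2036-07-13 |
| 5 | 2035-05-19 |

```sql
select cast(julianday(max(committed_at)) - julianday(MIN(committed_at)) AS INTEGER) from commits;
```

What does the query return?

511

MIN = 2035-05-19, MAX = 2036-10-11.
12 days remain in May 2035 after the 19th (31 − 19).
Full months from June 2035 through September 2036 contribute their day counts.
Then 11 days into October 2036.
Total: 12 + 30 + 31 + 31 + 30 + 31 + 30 + 31 + 31 + 29 + 31 + 30 + 31 + 30 + 31 + 31 + 30 + 11 = 511.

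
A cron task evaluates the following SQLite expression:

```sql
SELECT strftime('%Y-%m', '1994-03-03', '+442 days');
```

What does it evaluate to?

First apply '+442 days': 1994-03-03 → 1995-05-19.
`%Y-%m` extracts the year-month: 1995-05.

1995-05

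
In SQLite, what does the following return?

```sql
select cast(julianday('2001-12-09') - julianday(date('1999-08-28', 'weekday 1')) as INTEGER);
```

`weekday 1` advances to the next Monday; 1999-08-28 is a Saturday, so it moves forward to 1999-08-30.
1 day remains in August 1999 after the 30th (31 − 30).
Full months from September 1999 through November 2001 contribute their day counts.
Then 9 days into December 2001.
Total: 1 + 30 + 31 + 30 + 31 + 31 + 29 + 31 + 30 + 31 + 30 + 31 + 31 + 30 + 31 + 30 + 31 + 31 + 28 + 31 + 30 + 31 + 30 + 31 + 31 + 30 + 31 + 30 + 9 = 832.

832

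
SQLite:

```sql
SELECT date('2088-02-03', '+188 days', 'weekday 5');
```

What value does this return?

Applying '+188 days' to 2088-02-03: counting 188 days forward gives 2088-08-09.
`weekday 5` advances to the next Friday; 2088-08-09 is a Monday, so it moves forward to 2088-08-13.

2088-08-13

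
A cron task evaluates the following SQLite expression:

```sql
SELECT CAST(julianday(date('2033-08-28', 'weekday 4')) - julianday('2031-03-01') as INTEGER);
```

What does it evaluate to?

`weekday 4` advances to the next Thursday; 2033-08-28 is a Sunday, so it moves forward to 2033-09-01.
30 days remain in March 2031 after the 1st (31 − 1).
Full months from April 2031 through August 2033 contribute their day counts.
Then 1 day into September 2033.
Total: 30 + 30 + 31 + 30 + 31 + 31 + 30 + 31 + 30 + 31 + 31 + 29 + 31 + 30 + 31 + 30 + 31 + 31 + 30 + 31 + 30 + 31 + 31 + 28 + 31 + 30 + 31 + 30 + 31 + 31 + 1 = 915.

915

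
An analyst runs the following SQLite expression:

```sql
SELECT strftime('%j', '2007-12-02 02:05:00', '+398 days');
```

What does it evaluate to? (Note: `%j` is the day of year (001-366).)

003

First apply '+398 days': 2007-12-02 02:05:00 → 2009-01-03 02:05:00.
Day-of-year for 2009-01-03: days since 2009-01-01 inclusive = 3, zero-padded to 003.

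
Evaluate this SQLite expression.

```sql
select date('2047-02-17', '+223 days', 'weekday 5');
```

2047-10-04

Applying '+223 days' to 2047-02-17: counting 223 days forward gives 2047-09-28.
`weekday 5` advances to the next Friday; 2047-09-28 is a Saturday, so it moves forward to 2047-10-04.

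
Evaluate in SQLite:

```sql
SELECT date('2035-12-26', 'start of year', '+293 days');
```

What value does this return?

`start of year` rewinds 2035-12-26 to 2035-01-01.
Applying '+293 days' to 2035-01-01: counting 293 days forward gives 2035-10-21.

2035-10-21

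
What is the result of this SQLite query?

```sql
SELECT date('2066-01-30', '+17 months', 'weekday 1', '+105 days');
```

2067-10-17

Adding +17 months to 2066-01-30 gives 2067-06-30.
`weekday 1` advances to the next Monday; 2067-06-30 is a Thursday, so it moves forward to 2067-07-04.
Applying '+105 days' to 2067-07-04: counting 105 days forward gives 2067-10-17.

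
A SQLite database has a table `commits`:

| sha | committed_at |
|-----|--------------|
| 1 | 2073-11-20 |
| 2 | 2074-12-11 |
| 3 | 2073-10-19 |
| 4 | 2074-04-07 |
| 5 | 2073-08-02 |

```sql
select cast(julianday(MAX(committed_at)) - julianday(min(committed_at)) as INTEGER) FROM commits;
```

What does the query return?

496

MIN = 2073-08-02, MAX = 2074-12-11.
29 days remain in August 2073 after the 2nd (31 − 2).
Full months from September 2073 through November 2074 contribute their day counts.
Then 11 days into December 2074.
Total: 29 + 30 + 31 + 30 + 31 + 31 + 28 + 31 + 30 + 31 + 30 + 31 + 31 + 30 + 31 + 30 + 11 = 496.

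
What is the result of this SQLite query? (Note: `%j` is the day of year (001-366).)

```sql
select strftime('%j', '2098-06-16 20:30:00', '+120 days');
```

First apply '+120 days': 2098-06-16 20:30:00 → 2098-10-14 20:30:00.
Day-of-year for 2098-10-14: days since 2098-01-01 inclusive = 287, zero-padded to 287.

287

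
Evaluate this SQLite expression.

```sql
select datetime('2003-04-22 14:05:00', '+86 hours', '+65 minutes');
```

+86 hours from 2003-04-22 14:05:00 is 2003-04-26 04:05:00 (crosses midnight).
65 minutes = 1h 5m; +65 minutes from 2003-04-26 04:05:00 is 2003-04-26 05:10:00.

2003-04-26 05:10:00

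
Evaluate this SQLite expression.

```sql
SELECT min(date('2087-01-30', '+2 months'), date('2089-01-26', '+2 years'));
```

date('2087-01-30', '+2 months') → 2087-03-30.
date('2089-01-26', '+2 years') → 2091-01-26.
Earlier of the two is 2087-03-30.

2087-03-30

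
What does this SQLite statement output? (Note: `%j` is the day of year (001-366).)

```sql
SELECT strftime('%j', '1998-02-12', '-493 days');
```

First apply '-493 days': 1998-02-12 → 1996-10-07.
Day-of-year for 1996-10-07: days since 1996-01-01 inclusive = 281, zero-padded to 281.

281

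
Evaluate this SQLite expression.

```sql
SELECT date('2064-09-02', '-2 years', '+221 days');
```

Adding -2 years to 2064-09-02 gives 2062-09-02.
Applying '+221 days' to 2062-09-02: counting 221 days forward gives 2063-04-11.

2063-04-11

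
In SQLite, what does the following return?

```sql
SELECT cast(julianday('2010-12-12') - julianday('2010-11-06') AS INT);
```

36

24 days remain in November 2010 after the 6th (30 − 6).
Then 12 days into December 2010.
Total: 24 + 12 = 36.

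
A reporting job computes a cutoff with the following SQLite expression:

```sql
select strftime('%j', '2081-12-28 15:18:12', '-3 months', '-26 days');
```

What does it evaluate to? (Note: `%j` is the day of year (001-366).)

245

First apply '-3 months', '-26 days': 2081-12-28 15:18:12 → 2081-09-02 15:18:12.
Day-of-year for 2081-09-02: days since 2081-01-01 inclusive = 245, zero-padded to 245.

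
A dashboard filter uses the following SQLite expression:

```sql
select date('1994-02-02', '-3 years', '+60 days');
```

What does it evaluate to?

1991-04-03

Adding -3 years to 1994-02-02 gives 1991-02-02.
Applying '+60 days' to 1991-02-02: counting 60 days forward gives 1991-04-03.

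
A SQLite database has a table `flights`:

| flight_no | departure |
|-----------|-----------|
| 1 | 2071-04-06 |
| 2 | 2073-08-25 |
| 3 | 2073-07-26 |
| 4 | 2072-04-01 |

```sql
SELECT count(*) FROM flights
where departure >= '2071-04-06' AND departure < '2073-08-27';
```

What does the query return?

Rows in [2071-04-06, 2073-08-27): 2071-04-06, 2073-08-25, 2073-07-26, 2072-04-01 → 4 rows.

4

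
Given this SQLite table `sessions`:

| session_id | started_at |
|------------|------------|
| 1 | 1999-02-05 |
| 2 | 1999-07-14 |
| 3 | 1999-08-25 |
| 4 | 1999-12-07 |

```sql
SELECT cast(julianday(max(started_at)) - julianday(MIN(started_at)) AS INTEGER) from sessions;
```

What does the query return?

MIN = 1999-02-05, MAX = 1999-12-07.
23 days remain in February 1999 after the 5th (28 − 5).
Full months from March 1999 through November 1999 contribute their day counts.
Then 7 days into December 1999.
Total: 23 + 31 + 30 + 31 + 30 + 31 + 31 + 30 + 31 + 30 + 7 = 305.

305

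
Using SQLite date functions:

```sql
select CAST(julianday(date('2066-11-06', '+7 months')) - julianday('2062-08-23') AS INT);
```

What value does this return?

Adding +7 months to 2066-11-06 gives 2067-06-06.
8 days remain in August 2062 after the 23rd (31 − 23).
Full months from September 2062 through May 2067 contribute their day counts.
Then 6 days into June 2067.
Total: 8 + 30 + 31 + 30 + 31 + 31 + 28 + 31 + 30 + 31 + 30 + 31 + 31 + 30 + 31 + 30 + 31 + 31 + 29 + 31 + 30 + 31 + 30 + 31 + 31 + 30 + 31 + 30 + 31 + 31 + 28 + 31 + 30 + 31 + 30 + 31 + 31 + 30 + 31 + 30 + 31 + 31 + 28 + 31 + 30 + 31 + 30 + 31 + 31 + 30 + 31 + 30 + 31 + 31 + 28 + 31 + 30 + 31 + 6 = 1748.

1748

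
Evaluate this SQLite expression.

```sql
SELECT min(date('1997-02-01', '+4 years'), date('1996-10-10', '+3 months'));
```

date('1997-02-01', '+4 years') → 2001-02-01.
date('1996-10-10', '+3 months') → 1997-01-10.
Earlier of the two is 1997-01-10.

1997-01-10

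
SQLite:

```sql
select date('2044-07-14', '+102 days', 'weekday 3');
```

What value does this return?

Applying '+102 days' to 2044-07-14: counting 102 days forward gives 2044-10-24.
`weekday 3` advances to the next Wednesday; 2044-10-24 is a Monday, so it moves forward to 2044-10-26.

2044-10-26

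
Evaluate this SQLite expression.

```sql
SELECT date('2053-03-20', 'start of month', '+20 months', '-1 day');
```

2054-10-31

`start of month` rewinds 2053-03-20 to 2053-03-01.
Adding +20 months to 2053-03-01 gives 2054-11-01.
Going back 1 day from 2054-11-01 reaches 2054-10-31 (last day of October, 31 days).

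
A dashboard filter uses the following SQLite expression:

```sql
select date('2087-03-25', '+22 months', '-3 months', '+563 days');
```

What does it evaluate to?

Adding +22 months to 2087-03-25 gives 2089-01-25.
Adding -3 months to 2089-01-25 gives 2088-10-25.
Applying '+563 days' to 2088-10-25: counting 563 days forward gives 2090-05-11.

2090-05-11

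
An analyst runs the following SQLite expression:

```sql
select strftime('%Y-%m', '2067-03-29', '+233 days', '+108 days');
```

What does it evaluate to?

2068-03

First apply '+233 days', '+108 days': 2067-03-29 → 2068-03-04.
`%Y-%m` extracts the year-month: 2068-03.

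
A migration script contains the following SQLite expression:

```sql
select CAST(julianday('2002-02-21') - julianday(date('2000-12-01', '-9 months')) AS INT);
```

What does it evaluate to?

Adding -9 months to 2000-12-01 gives 2000-03-01.
30 days remain in March 2000 after the 1st (31 − 1).
Full months from April 2000 through January 2002 contribute their day counts.
Then 21 days into February 2002.
Total: 30 + 30 + 31 + 30 + 31 + 31 + 30 + 31 + 30 + 31 + 31 + 28 + 31 + 30 + 31 + 30 + 31 + 31 + 30 + 31 + 30 + 31 + 31 + 21 = 722.

722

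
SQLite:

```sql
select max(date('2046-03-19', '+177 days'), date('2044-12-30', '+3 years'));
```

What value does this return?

date('2046-03-19', '+177 days') → 2046-09-12.
date('2044-12-30', '+3 years') → 2047-12-30.
Later of the two is 2047-12-30.

2047-12-30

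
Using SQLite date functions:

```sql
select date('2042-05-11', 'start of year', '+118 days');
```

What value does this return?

2042-04-29

`start of year` rewinds 2042-05-11 to 2042-01-01.
Applying '+118 days' to 2042-01-01: counting 118 days forward gives 2042-04-29.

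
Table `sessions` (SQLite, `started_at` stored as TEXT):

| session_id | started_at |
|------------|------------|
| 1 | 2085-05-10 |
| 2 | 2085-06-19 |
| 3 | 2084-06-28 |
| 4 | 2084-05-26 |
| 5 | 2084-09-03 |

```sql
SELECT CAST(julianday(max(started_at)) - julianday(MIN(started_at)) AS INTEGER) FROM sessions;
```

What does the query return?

389

MIN = 2084-05-26, MAX = 2085-06-19.
5 days remain in May 2084 after the 26th (31 − 26).
Full months from June 2084 through May 2085 contribute their day counts.
Then 19 days into June 2085.
Total: 5 + 30 + 31 + 31 + 30 + 31 + 30 + 31 + 31 + 28 + 31 + 30 + 31 + 19 = 389.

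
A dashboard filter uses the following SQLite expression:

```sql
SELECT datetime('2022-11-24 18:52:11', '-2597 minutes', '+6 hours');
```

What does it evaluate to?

2022-11-23 05:35:11

2597 minutes = 43h 17m; -2597 minutes from 2022-11-24 18:52:11 is 2022-11-22 23:35:11 (crosses midnight).
+6 hours from 2022-11-22 23:35:11 is 2022-11-23 05:35:11 (crosses midnight).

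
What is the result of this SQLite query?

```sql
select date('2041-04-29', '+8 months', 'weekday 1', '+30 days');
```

Adding +8 months to 2041-04-29 gives 2041-12-29.
`weekday 1` advances to the next Monday; 2041-12-29 is a Sunday, so it moves forward to 2041-12-30.
December 2041 has 31 days; 1 remain after the 30th, so 2 days reach 2042-01-01.
Advancing 28 more days within January lands on 2042-01-29.

2042-01-29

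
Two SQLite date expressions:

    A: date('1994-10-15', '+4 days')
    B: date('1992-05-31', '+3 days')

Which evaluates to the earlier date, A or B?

A = 1994-10-19.
B = 1992-06-03.
B is earlier.

B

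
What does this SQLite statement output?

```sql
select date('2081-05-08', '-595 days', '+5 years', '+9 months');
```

2085-06-21

Applying '-595 days' to 2081-05-08: counting 595 days back gives 2079-09-21.
Adding +5 years to 2079-09-21 gives 2084-09-21.
Adding +9 months to 2084-09-21 gives 2085-06-21.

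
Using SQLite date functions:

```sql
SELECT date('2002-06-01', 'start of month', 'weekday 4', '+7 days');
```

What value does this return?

`start of month` rewinds 2002-06-01 to 2002-06-01.
`weekday 4` advances to the next Thursday; 2002-06-01 is a Saturday, so it moves forward to 2002-06-06.
Advancing 7 more days within June lands on 2002-06-13.

2002-06-13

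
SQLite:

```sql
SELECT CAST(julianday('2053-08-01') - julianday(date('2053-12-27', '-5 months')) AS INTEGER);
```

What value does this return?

Adding -5 months to 2053-12-27 gives 2053-07-27.
4 days remain in July 2053 after the 27th (31 − 27).
Then 1 day into August 2053.
Total: 4 + 1 = 5.

5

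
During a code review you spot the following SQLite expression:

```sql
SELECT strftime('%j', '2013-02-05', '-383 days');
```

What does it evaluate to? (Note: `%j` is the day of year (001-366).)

019

First apply '-383 days': 2013-02-05 → 2012-01-19.
Day-of-year for 2012-01-19: days since 2012-01-01 inclusive = 19, zero-padded to 019.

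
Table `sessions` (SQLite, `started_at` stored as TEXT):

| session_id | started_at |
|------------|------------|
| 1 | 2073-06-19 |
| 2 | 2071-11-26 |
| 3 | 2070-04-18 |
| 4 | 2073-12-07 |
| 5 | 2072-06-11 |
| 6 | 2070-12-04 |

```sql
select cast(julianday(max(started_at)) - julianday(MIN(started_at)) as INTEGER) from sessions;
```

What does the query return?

MIN = 2070-04-18, MAX = 2073-12-07.
12 days remain in April 2070 after the 18th (30 − 18).
Full months from May 2070 through November 2073 contribute their day counts.
Then 7 days into December 2073.
Total: 12 + 31 + 30 + 31 + 31 + 30 + 31 + 30 + 31 + 31 + 28 + 31 + 30 + 31 + 30 + 31 + 31 + 30 + 31 + 30 + 31 + 31 + 29 + 31 + 30 + 31 + 30 + 31 + 31 + 30 + 31 + 30 + 31 + 31 + 28 + 31 + 30 + 31 + 30 + 31 + 31 + 30 + 31 + 30 + 7 = 1329.

1329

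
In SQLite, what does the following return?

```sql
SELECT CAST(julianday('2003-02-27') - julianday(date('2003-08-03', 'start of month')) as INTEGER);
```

`start of month` rewinds 2003-08-03 to 2003-08-01.
1 day remains in February 2003 after the 27th (28 − 27).
March 2003: 31 days.
April 2003: 30 days.
May 2003: 31 days.
June 2003: 30 days.
July 2003: 31 days.
Then 1 day into August 2003.
Total: 1 + 31 + 30 + 31 + 30 + 31 + 1 = 155.
The subtraction is earlier − later, so the result is −155 → -155.

-155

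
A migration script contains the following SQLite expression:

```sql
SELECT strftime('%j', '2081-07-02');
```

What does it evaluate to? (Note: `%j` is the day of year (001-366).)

Day-of-year for 2081-07-02: days since 2081-01-01 inclusive = 183, zero-padded to 183.

183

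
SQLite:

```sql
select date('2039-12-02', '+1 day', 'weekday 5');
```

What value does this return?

2039-12-09

Advancing 1 more day within December lands on 2039-12-03.
`weekday 5` advances to the next Friday; 2039-12-03 is a Saturday, so it moves forward to 2039-12-09.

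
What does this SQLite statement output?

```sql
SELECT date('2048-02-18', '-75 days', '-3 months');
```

2047-09-05

Applying '-75 days' to 2048-02-18: counting 75 days back gives 2047-12-05.
Adding -3 months to 2047-12-05 gives 2047-09-05.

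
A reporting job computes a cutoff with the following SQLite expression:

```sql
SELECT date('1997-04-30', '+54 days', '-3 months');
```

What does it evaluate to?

1997-03-23

Applying '+54 days' to 1997-04-30: counting 54 days forward gives 1997-06-23.
Adding -3 months to 1997-06-23 gives 1997-03-23.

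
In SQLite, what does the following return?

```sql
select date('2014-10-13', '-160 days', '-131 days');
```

2013-12-26

Applying '-160 days' to 2014-10-13: counting 160 days back gives 2014-05-06.
Applying '-131 days' to 2014-05-06: counting 131 days back gives 2013-12-26.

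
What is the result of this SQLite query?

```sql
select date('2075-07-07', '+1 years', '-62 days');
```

Adding +1 year to 2075-07-07 gives 2076-07-07.
Applying '-62 days' to 2076-07-07: counting 62 days back gives 2076-05-06.

2076-05-06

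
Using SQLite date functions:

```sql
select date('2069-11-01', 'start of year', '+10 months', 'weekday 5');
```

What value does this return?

`start of year` rewinds 2069-11-01 to 2069-01-01.
Adding +10 months to 2069-01-01 gives 2069-11-01.
`weekday 5` advances to the next Friday; 2069-11-01 is already a Friday, so it stays at 2069-11-01.

2069-11-01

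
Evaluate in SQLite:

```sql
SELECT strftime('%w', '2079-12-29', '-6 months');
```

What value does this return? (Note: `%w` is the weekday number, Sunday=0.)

First apply '-6 months': 2079-12-29 → 2079-06-29.
2079-06-29 is a Thursday; with Sunday=0 that is 4.

4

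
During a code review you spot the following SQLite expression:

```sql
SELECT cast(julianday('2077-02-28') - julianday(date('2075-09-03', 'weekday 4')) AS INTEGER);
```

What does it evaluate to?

542

`weekday 4` advances to the next Thursday; 2075-09-03 is a Tuesday, so it moves forward to 2075-09-05.
25 days remain in September 2075 after the 5th (30 − 5).
Full months from October 2075 through January 2077 contribute their day counts.
Then 28 days into February 2077.
Total: 25 + 31 + 30 + 31 + 31 + 29 + 31 + 30 + 31 + 30 + 31 + 31 + 30 + 31 + 30 + 31 + 31 + 28 = 542.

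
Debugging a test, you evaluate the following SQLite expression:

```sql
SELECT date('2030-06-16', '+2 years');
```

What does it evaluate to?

Adding +2 years to 2030-06-16 gives 2032-06-16.

2032-06-16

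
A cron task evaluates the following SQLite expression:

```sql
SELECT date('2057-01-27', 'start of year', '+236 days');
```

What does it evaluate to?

`start of year` rewinds 2057-01-27 to 2057-01-01.
Applying '+236 days' to 2057-01-01: counting 236 days forward gives 2057-08-25.

2057-08-25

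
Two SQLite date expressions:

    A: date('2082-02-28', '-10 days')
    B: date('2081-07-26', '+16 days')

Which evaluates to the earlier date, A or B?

A = 2082-02-18.
B = 2081-08-11.
B is earlier.

B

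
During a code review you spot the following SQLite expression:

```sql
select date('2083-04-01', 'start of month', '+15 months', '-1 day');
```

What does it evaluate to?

2084-06-30

`start of month` rewinds 2083-04-01 to 2083-04-01.
Adding +15 months to 2083-04-01 gives 2084-07-01.
Going back 1 day from 2084-07-01 reaches 2084-06-30 (last day of June, 30 days).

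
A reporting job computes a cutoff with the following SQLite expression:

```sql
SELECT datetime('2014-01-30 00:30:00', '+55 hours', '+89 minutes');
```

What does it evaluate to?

2014-02-01 08:59:00

+55 hours from 2014-01-30 00:30:00 is 2014-02-01 07:30:00 (crosses midnight).
89 minutes = 1h 29m; +89 minutes from 2014-02-01 07:30:00 is 2014-02-01 08:59:00.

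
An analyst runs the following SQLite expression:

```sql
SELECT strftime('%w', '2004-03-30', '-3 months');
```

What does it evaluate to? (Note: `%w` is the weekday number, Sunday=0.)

First apply '-3 months': 2004-03-30 → 2003-12-30.
2003-12-30 is a Tuesday; with Sunday=0 that is 2.

2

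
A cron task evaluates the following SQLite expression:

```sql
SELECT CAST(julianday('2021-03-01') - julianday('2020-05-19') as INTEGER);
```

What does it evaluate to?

12 days remain in May 2020 after the 19th (31 − 19).
Full months from June 2020 through February 2021 contribute their day counts.
Then 1 day into March 2021.
Total: 12 + 30 + 31 + 31 + 30 + 31 + 30 + 31 + 31 + 28 + 1 = 286.

286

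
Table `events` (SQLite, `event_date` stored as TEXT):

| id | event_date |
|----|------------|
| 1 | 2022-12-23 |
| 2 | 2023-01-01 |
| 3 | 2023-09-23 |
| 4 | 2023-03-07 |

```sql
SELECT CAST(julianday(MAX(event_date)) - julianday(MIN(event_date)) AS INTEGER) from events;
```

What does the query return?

274

MIN = 2022-12-23, MAX = 2023-09-23.
8 days remain in December 2022 after the 23rd (31 − 23).
Full months from January 2023 through August 2023 contribute their day counts.
Then 23 days into September 2023.
Total: 8 + 31 + 28 + 31 + 30 + 31 + 30 + 31 + 31 + 23 = 274.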